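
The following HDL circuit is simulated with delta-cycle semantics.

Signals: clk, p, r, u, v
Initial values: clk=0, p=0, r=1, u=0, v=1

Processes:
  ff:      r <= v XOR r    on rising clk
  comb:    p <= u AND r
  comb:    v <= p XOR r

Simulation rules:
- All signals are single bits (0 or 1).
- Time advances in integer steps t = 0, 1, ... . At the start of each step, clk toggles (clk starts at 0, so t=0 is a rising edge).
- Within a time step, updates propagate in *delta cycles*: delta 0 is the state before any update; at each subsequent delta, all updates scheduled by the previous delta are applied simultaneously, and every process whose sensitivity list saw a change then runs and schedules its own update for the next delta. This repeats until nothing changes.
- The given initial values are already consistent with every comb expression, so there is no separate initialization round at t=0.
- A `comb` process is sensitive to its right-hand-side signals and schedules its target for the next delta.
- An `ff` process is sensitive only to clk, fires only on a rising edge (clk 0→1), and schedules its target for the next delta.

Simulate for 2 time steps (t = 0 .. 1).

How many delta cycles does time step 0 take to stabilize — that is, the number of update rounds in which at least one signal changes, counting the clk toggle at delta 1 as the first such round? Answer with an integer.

3

t0.Δ0 u=0 r=1 p=0 clk=0 v=1
t0.Δ1 u=0 r=1 p=0 clk=1 v=1
t0.Δ2 u=0 r=0 p=0 clk=1 v=1
t0.Δ3 u=0 r=0 p=0 clk=1 v=0
t1.Δ0 u=0 r=0 p=0 clk=1 v=0
t1.Δ1 u=0 r=0 p=0 clk=0 v=0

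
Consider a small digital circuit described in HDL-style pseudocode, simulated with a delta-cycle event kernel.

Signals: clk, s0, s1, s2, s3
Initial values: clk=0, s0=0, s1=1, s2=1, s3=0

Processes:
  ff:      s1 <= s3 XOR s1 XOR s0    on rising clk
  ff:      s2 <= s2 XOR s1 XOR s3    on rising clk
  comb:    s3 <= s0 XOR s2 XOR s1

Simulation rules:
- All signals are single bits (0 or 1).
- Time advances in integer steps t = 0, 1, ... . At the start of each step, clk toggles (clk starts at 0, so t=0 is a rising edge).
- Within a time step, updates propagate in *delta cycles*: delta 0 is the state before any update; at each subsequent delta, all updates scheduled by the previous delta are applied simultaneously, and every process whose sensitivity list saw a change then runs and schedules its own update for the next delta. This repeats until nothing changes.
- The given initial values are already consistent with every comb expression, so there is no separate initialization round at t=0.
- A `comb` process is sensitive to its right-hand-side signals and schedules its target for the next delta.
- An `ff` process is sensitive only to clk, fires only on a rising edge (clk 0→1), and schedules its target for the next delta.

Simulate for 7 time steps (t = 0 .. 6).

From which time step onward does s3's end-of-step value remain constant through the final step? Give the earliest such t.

2

t0.Δ0 s0=0 clk=0 s1=1 s2=1 s3=0
t0.Δ1 s0=0 clk=1 s1=1 s2=1 s3=0
t0.Δ2 s0=0 clk=1 s1=1 s2=0 s3=0
t0.Δ3 s0=0 clk=1 s1=1 s2=0 s3=1
t1.Δ0 s0=0 clk=1 s1=1 s2=0 s3=1
t1.Δ1 s0=0 clk=0 s1=1 s2=0 s3=1
t2.Δ0 s0=0 clk=0 s1=1 s2=0 s3=1
t2.Δ1 s0=0 clk=1 s1=1 s2=0 s3=1
t2.Δ2 s0=0 clk=1 s1=0 s2=0 s3=1
t2.Δ3 s0=0 clk=1 s1=0 s2=0 s3=0
t3.Δ0 s0=0 clk=1 s1=0 s2=0 s3=0
t3.Δ1 s0=0 clk=0 s1=0 s2=0 s3=0
t4.Δ0 s0=0 clk=0 s1=0 s2=0 s3=0
t4.Δ1 s0=0 clk=1 s1=0 s2=0 s3=0
t5.Δ0 s0=0 clk=1 s1=0 s2=0 s3=0
t5.Δ1 s0=0 clk=0 s1=0 s2=0 s3=0
t6.Δ0 s0=0 clk=0 s1=0 s2=0 s3=0
t6.Δ1 s0=0 clk=1 s1=0 s2=0 s3=0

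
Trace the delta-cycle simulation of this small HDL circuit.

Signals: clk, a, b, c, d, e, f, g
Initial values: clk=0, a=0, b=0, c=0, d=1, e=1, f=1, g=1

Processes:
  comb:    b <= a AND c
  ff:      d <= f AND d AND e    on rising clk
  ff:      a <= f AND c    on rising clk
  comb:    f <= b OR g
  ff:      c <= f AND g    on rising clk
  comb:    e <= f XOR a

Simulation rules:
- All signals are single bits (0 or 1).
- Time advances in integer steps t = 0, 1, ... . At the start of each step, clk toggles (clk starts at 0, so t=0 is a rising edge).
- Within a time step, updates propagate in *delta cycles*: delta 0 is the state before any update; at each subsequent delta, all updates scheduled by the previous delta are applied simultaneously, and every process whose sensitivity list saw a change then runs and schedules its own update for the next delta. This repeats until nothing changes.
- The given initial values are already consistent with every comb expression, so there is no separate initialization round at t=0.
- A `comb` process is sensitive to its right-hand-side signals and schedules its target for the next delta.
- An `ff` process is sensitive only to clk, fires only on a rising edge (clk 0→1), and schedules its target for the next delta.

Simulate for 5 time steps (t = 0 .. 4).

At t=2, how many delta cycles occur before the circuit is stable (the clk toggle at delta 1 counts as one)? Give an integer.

t0.Δ0 c=0 clk=0 f=1 g=1 d=1 e=1 b=0 a=0
t0.Δ1 c=0 clk=1 f=1 g=1 d=1 e=1 b=0 a=0
t0.Δ2 c=1 clk=1 f=1 g=1 d=1 e=1 b=0 a=0
t1.Δ0 c=1 clk=1 f=1 g=1 d=1 e=1 b=0 a=0
t1.Δ1 c=1 clk=0 f=1 g=1 d=1 e=1 b=0 a=0
t2.Δ0 c=1 clk=0 f=1 g=1 d=1 e=1 b=0 a=0
t2.Δ1 c=1 clk=1 f=1 g=1 d=1 e=1 b=0 a=0
t2.Δ2 c=1 clk=1 f=1 g=1 d=1 e=1 b=0 a=1
t2.Δ3 c=1 clk=1 f=1 g=1 d=1 e=0 b=1 a=1
t3.Δ0 c=1 clk=1 f=1 g=1 d=1 e=0 b=1 a=1
t3.Δ1 c=1 clk=0 f=1 g=1 d=1 e=0 b=1 a=1
t4.Δ0 c=1 clk=0 f=1 g=1 d=1 e=0 b=1 a=1
t4.Δ1 c=1 clk=1 f=1 g=1 d=1 e=0 b=1 a=1
t4.Δ2 c=1 clk=1 f=1 g=1 d=0 e=0 b=1 a=1

3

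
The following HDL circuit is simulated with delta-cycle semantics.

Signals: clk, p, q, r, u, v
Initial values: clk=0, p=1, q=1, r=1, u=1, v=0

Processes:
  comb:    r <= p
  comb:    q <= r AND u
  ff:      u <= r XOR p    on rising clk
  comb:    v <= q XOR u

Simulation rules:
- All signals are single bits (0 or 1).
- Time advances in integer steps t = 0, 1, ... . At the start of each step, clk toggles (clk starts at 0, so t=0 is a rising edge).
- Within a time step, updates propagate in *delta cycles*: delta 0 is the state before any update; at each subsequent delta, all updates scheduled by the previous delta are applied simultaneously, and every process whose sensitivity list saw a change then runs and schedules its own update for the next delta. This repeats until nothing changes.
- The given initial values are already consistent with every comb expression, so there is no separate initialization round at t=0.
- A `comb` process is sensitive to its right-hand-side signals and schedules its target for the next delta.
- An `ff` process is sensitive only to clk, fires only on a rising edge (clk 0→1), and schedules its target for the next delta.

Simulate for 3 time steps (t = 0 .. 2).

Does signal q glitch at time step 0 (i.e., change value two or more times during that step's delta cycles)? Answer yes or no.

[bits: p,v,clk,u,r,q]
t=0: Δ0=100111 Δ1=101111 Δ2=101011 Δ3=111010 Δ4=101010 | 4Δ
t=1: Δ0=101010 Δ1=100010 | 1Δ
t=2: Δ0=100010 Δ1=101010 | 1Δ

no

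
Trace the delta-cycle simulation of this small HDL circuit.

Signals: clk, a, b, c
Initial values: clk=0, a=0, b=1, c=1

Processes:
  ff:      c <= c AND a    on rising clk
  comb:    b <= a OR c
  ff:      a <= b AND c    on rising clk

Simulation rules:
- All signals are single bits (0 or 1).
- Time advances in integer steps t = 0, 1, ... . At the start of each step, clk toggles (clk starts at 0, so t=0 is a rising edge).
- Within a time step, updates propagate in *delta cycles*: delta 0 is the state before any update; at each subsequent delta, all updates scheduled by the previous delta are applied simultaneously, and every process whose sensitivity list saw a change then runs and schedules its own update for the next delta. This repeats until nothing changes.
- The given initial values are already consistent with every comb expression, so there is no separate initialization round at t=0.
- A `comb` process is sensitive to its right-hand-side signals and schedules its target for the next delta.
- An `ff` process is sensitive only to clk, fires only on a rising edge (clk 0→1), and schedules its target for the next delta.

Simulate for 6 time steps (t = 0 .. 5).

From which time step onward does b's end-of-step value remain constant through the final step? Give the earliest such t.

2

t0.Δ0 b=1 clk=0 a=0 c=1
t0.Δ1 b=1 clk=1 a=0 c=1
t0.Δ2 b=1 clk=1 a=1 c=0
t1.Δ0 b=1 clk=1 a=1 c=0
t1.Δ1 b=1 clk=0 a=1 c=0
t2.Δ0 b=1 clk=0 a=1 c=0
t2.Δ1 b=1 clk=1 a=1 c=0
t2.Δ2 b=1 clk=1 a=0 c=0
t2.Δ3 b=0 clk=1 a=0 c=0
t3.Δ0 b=0 clk=1 a=0 c=0
t3.Δ1 b=0 clk=0 a=0 c=0
t4.Δ0 b=0 clk=0 a=0 c=0
t4.Δ1 b=0 clk=1 a=0 c=0
t5.Δ0 b=0 clk=1 a=0 c=0
t5.Δ1 b=0 clk=0 a=0 c=0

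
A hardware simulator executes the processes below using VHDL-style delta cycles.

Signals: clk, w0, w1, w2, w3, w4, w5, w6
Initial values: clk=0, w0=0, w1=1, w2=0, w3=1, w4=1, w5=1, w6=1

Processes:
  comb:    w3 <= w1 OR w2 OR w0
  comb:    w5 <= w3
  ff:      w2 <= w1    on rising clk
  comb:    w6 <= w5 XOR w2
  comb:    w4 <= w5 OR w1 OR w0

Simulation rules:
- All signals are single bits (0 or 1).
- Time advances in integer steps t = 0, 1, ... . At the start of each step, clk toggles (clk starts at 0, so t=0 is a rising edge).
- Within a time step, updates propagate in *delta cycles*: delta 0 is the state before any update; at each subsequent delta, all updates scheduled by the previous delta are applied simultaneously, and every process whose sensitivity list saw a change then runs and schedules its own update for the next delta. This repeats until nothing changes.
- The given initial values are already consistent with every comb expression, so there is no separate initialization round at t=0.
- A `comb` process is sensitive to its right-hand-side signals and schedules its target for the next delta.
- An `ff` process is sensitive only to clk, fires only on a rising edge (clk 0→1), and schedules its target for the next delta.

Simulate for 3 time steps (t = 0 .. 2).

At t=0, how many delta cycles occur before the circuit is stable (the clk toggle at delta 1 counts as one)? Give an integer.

t=0 Δ0: w5=1 w1=1 w6=1 w0=0 w2=0 clk=0 w3=1 w4=1
  Δ1: clk:0→1
  Δ2: w2:0→1
  Δ3: w6:1→0
  (3Δ to stable)
t=1 Δ0: w5=1 w1=1 w6=0 w0=0 w2=1 clk=1 w3=1 w4=1
  Δ1: clk:1→0
  (1Δ to stable)
t=2 Δ0: w5=1 w1=1 w6=0 w0=0 w2=1 clk=0 w3=1 w4=1
  Δ1: clk:0→1
  (1Δ to stable)

3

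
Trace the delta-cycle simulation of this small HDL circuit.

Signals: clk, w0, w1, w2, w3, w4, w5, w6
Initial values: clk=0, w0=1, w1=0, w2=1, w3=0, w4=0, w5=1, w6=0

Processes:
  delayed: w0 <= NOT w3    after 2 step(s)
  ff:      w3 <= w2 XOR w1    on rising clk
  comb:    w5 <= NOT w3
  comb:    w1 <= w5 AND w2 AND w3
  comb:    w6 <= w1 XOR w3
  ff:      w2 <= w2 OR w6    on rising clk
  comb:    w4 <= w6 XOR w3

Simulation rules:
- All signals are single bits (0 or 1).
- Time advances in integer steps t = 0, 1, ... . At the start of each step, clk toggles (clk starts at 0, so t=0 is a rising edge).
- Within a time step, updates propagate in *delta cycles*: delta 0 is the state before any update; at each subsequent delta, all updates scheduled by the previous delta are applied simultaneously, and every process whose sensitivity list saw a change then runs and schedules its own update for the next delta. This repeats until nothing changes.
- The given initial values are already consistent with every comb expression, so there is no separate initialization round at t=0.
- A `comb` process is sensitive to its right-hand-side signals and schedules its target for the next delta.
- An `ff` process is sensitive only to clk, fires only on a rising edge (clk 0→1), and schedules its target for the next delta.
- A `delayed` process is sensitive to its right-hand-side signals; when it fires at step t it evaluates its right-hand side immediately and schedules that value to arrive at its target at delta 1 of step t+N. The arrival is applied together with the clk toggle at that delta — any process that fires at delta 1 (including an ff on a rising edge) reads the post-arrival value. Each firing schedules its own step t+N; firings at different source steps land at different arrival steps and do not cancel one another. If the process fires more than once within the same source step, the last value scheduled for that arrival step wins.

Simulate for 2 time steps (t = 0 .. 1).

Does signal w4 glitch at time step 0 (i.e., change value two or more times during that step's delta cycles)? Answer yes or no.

yes

t=0 Δ0: w6=0 w1=0 w3=0 w2=1 w0=1 clk=0 w4=0 w5=1
  Δ1: clk:0→1
  Δ2: w3:0→1
  Δ3: w6:0→1, w1:0→1, w4:0→1, w5:1→0
  Δ4: w6:1→0, w1:1→0, w4:1→0
  Δ5: w6:0→1, w4:0→1
  Δ6: w4:1→0
  (6Δ to stable)
t=1 Δ0: w6=1 w1=0 w3=1 w2=1 w0=1 clk=1 w4=0 w5=0
  Δ1: clk:1→0
  (1Δ to stable)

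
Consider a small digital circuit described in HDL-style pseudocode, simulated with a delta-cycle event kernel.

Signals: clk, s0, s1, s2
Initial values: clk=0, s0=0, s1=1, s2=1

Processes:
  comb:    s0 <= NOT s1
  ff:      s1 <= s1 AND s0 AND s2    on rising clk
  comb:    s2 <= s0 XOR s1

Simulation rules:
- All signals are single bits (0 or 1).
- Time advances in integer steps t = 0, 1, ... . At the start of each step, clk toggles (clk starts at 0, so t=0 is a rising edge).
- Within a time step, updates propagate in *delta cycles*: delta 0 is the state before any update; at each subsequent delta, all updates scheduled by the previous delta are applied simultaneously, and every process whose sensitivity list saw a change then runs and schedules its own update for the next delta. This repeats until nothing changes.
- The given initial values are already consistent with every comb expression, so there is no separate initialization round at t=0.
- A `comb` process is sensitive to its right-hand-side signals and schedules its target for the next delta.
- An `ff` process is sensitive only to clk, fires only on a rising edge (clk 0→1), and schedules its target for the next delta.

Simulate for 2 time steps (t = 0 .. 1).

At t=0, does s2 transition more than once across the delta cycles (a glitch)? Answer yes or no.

[bits: clk,s2,s0,s1]
t=0: Δ0=0101 Δ1=1101 Δ2=1100 Δ3=1010 Δ4=1110 | 4Δ
t=1: Δ0=1110 Δ1=0110 | 1Δ

yes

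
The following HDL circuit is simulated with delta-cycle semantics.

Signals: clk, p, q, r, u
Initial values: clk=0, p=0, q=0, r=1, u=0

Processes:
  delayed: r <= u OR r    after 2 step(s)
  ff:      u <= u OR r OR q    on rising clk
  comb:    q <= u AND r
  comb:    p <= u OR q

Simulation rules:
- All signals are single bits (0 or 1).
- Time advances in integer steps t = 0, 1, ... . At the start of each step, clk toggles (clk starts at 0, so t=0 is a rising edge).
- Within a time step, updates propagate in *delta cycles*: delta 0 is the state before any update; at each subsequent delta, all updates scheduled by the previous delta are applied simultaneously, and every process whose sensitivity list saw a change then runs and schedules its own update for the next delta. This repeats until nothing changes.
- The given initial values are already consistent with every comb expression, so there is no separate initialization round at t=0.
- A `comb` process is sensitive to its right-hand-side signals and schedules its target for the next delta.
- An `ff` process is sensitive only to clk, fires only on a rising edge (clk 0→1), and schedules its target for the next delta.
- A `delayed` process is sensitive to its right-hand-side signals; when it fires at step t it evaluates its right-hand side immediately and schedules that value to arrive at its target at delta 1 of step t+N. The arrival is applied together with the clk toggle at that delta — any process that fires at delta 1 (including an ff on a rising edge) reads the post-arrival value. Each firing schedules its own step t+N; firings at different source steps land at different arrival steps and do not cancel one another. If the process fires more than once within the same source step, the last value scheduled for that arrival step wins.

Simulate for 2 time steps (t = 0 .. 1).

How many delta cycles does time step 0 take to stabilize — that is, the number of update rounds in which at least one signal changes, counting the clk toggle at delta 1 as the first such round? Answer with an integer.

t0.Δ0 p=0 clk=0 r=1 q=0 u=0
t0.Δ1 p=0 clk=1 r=1 q=0 u=0
t0.Δ2 p=0 clk=1 r=1 q=0 u=1
t0.Δ3 p=1 clk=1 r=1 q=1 u=1
t1.Δ0 p=1 clk=1 r=1 q=1 u=1
t1.Δ1 p=1 clk=0 r=1 q=1 u=1

3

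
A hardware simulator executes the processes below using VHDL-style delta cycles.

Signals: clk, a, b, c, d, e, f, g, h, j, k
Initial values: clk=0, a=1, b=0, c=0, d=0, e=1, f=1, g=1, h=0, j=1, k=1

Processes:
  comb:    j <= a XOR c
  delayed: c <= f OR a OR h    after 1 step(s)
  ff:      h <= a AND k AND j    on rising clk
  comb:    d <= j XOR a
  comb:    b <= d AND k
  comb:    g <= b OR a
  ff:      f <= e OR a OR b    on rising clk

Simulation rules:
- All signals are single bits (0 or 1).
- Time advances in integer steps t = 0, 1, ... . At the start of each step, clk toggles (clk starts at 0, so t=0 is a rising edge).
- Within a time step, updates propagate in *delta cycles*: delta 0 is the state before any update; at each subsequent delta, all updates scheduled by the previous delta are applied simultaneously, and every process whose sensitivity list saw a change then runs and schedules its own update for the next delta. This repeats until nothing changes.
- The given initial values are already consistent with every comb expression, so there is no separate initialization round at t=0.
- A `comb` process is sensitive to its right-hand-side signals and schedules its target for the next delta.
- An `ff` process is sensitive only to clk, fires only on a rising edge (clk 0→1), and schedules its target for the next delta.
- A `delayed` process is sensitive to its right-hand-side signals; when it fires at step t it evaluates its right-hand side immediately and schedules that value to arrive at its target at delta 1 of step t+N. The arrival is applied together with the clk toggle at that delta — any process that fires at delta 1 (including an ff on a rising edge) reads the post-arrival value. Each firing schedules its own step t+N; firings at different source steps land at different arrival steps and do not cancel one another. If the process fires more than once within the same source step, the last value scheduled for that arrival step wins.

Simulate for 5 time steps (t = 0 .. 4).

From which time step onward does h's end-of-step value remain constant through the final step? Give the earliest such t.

2

t=0 Δ0: j=1 f=1 e=1 b=0 g=1 d=0 c=0 h=0 k=1 clk=0 a=1
  Δ1: clk:0→1
  Δ2: h:0→1
  (2Δ to stable)
t=1 Δ0: j=1 f=1 e=1 b=0 g=1 d=0 c=0 h=1 k=1 clk=1 a=1
  Δ1: c:0→1, clk:1→0
  Δ2: j:1→0
  Δ3: d:0→1
  Δ4: b:0→1
  (4Δ to stable)
t=2 Δ0: j=0 f=1 e=1 b=1 g=1 d=1 c=1 h=1 k=1 clk=0 a=1
  Δ1: clk:0→1
  Δ2: h:1→0
  (2Δ to stable)
t=3 Δ0: j=0 f=1 e=1 b=1 g=1 d=1 c=1 h=0 k=1 clk=1 a=1
  Δ1: clk:1→0
  (1Δ to stable)
t=4 Δ0: j=0 f=1 e=1 b=1 g=1 d=1 c=1 h=0 k=1 clk=0 a=1
  Δ1: clk:0→1
  (1Δ to stable)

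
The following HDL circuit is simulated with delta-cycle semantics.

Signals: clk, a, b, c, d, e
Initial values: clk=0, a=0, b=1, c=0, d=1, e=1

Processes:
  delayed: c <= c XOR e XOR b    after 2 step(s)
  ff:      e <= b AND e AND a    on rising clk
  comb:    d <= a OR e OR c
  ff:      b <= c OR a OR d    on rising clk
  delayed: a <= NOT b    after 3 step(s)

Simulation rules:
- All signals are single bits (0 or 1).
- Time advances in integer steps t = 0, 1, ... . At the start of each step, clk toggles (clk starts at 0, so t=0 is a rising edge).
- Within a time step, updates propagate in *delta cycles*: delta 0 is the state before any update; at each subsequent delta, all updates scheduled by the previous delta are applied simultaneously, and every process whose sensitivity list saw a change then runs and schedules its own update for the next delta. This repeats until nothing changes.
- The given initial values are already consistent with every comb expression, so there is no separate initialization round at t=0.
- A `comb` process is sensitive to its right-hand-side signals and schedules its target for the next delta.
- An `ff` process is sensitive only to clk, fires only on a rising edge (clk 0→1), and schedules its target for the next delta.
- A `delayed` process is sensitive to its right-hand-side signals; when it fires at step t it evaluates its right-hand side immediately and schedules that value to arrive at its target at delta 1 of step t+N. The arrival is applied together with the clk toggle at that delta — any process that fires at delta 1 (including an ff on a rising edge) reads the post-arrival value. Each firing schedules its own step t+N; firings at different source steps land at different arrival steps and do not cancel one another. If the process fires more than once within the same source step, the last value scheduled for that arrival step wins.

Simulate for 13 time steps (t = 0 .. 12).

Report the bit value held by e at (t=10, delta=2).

t0.Δ0 d=1 b=1 e=1 c=0 clk=0 a=0
t0.Δ1 d=1 b=1 e=1 c=0 clk=1 a=0
t0.Δ2 d=1 b=1 e=0 c=0 clk=1 a=0
t0.Δ3 d=0 b=1 e=0 c=0 clk=1 a=0
t1.Δ0 d=0 b=1 e=0 c=0 clk=1 a=0
t1.Δ1 d=0 b=1 e=0 c=0 clk=0 a=0
t2.Δ0 d=0 b=1 e=0 c=0 clk=0 a=0
t2.Δ1 d=0 b=1 e=0 c=1 clk=1 a=0
t2.Δ2 d=1 b=1 e=0 c=1 clk=1 a=0
t3.Δ0 d=1 b=1 e=0 c=1 clk=1 a=0
t3.Δ1 d=1 b=1 e=0 c=1 clk=0 a=0
t4.Δ0 d=1 b=1 e=0 c=1 clk=0 a=0
t4.Δ1 d=1 b=1 e=0 c=0 clk=1 a=0
t4.Δ2 d=0 b=1 e=0 c=0 clk=1 a=0
t5.Δ0 d=0 b=1 e=0 c=0 clk=1 a=0
t5.Δ1 d=0 b=1 e=0 c=0 clk=0 a=0
t6.Δ0 d=0 b=1 e=0 c=0 clk=0 a=0
t6.Δ1 d=0 b=1 e=0 c=1 clk=1 a=0
t6.Δ2 d=1 b=1 e=0 c=1 clk=1 a=0
t7.Δ0 d=1 b=1 e=0 c=1 clk=1 a=0
t7.Δ1 d=1 b=1 e=0 c=1 clk=0 a=0
t8.Δ0 d=1 b=1 e=0 c=1 clk=0 a=0
t8.Δ1 d=1 b=1 e=0 c=0 clk=1 a=0
t8.Δ2 d=0 b=1 e=0 c=0 clk=1 a=0
t9.Δ0 d=0 b=1 e=0 c=0 clk=1 a=0
t9.Δ1 d=0 b=1 e=0 c=0 clk=0 a=0
t10.Δ0 d=0 b=1 e=0 c=0 clk=0 a=0
t10.Δ1 d=0 b=1 e=0 c=1 clk=1 a=0
t10.Δ2 d=1 b=1 e=0 c=1 clk=1 a=0
t11.Δ0 d=1 b=1 e=0 c=1 clk=1 a=0
t11.Δ1 d=1 b=1 e=0 c=1 clk=0 a=0
t12.Δ0 d=1 b=1 e=0 c=1 clk=0 a=0
t12.Δ1 d=1 b=1 e=0 c=0 clk=1 a=0
t12.Δ2 d=0 b=1 e=0 c=0 clk=1 a=0

0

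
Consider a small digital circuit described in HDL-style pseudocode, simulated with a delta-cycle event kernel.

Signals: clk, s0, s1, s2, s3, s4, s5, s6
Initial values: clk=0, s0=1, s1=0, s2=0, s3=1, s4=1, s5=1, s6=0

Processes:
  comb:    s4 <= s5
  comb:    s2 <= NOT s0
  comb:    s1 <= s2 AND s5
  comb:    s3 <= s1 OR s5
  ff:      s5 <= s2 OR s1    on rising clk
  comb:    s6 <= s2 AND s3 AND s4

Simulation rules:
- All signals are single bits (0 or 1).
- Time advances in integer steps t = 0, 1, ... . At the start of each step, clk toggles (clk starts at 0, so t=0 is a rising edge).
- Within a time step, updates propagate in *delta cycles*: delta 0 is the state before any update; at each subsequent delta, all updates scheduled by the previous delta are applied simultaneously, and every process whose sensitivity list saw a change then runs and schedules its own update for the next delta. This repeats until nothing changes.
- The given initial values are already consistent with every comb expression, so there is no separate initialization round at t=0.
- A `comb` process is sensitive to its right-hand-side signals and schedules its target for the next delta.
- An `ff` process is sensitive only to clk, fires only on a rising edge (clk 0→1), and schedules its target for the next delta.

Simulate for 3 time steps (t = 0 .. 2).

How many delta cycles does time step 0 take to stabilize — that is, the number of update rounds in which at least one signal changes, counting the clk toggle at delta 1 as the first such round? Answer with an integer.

t=0 Δ0: s5=1 s4=1 s3=1 clk=0 s0=1 s6=0 s2=0 s1=0
  Δ1: clk:0→1
  Δ2: s5:1→0
  Δ3: s4:1→0, s3:1→0
  (3Δ to stable)
t=1 Δ0: s5=0 s4=0 s3=0 clk=1 s0=1 s6=0 s2=0 s1=0
  Δ1: clk:1→0
  (1Δ to stable)
t=2 Δ0: s5=0 s4=0 s3=0 clk=0 s0=1 s6=0 s2=0 s1=0
  Δ1: clk:0→1
  (1Δ to stable)

3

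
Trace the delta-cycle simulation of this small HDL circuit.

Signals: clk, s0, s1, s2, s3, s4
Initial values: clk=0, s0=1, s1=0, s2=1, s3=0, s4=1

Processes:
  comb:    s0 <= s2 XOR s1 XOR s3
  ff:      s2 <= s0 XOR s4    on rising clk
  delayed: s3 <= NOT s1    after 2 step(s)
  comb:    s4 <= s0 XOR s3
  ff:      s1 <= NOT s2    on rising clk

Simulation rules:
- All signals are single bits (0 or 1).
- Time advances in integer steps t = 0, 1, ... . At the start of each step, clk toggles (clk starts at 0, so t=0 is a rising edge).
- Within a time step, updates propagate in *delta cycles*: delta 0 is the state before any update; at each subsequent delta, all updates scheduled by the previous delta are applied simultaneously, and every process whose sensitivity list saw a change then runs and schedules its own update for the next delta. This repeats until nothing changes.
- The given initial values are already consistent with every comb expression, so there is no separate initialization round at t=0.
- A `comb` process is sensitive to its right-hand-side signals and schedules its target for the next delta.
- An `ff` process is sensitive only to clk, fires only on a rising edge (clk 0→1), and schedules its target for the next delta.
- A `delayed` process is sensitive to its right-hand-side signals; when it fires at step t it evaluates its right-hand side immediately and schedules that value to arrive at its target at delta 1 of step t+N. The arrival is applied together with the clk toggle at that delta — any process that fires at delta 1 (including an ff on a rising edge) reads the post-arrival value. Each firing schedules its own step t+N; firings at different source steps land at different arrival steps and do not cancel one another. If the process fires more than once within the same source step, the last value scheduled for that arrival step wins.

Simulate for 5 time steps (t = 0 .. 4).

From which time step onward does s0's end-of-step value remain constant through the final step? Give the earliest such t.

t0.Δ0 s1=0 s3=0 clk=0 s2=1 s0=1 s4=1
t0.Δ1 s1=0 s3=0 clk=1 s2=1 s0=1 s4=1
t0.Δ2 s1=0 s3=0 clk=1 s2=0 s0=1 s4=1
t0.Δ3 s1=0 s3=0 clk=1 s2=0 s0=0 s4=1
t0.Δ4 s1=0 s3=0 clk=1 s2=0 s0=0 s4=0
t1.Δ0 s1=0 s3=0 clk=1 s2=0 s0=0 s4=0
t1.Δ1 s1=0 s3=0 clk=0 s2=0 s0=0 s4=0
t2.Δ0 s1=0 s3=0 clk=0 s2=0 s0=0 s4=0
t2.Δ1 s1=0 s3=0 clk=1 s2=0 s0=0 s4=0
t2.Δ2 s1=1 s3=0 clk=1 s2=0 s0=0 s4=0
t2.Δ3 s1=1 s3=0 clk=1 s2=0 s0=1 s4=0
t2.Δ4 s1=1 s3=0 clk=1 s2=0 s0=1 s4=1
t3.Δ0 s1=1 s3=0 clk=1 s2=0 s0=1 s4=1
t3.Δ1 s1=1 s3=0 clk=0 s2=0 s0=1 s4=1
t4.Δ0 s1=1 s3=0 clk=0 s2=0 s0=1 s4=1
t4.Δ1 s1=1 s3=0 clk=1 s2=0 s0=1 s4=1

2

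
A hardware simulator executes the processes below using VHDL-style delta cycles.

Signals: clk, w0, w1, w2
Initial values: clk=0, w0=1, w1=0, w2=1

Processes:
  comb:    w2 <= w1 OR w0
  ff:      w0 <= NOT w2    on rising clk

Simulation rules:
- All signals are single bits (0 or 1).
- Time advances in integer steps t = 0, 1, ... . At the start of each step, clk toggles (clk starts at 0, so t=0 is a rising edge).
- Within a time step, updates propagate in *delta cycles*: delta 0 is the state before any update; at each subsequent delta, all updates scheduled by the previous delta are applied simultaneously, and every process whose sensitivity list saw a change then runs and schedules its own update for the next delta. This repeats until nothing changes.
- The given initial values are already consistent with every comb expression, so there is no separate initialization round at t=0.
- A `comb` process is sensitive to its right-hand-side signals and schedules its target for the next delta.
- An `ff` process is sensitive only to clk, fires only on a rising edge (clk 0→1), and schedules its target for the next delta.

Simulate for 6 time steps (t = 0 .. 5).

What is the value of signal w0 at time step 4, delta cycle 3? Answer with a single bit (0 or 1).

0

[bits: w0,clk,w2,w1]
t=0: Δ0=1010 Δ1=1110 Δ2=0110 Δ3=0100 | 3Δ
t=1: Δ0=0100 Δ1=0000 | 1Δ
t=2: Δ0=0000 Δ1=0100 Δ2=1100 Δ3=1110 | 3Δ
t=3: Δ0=1110 Δ1=1010 | 1Δ
t=4: Δ0=1010 Δ1=1110 Δ2=0110 Δ3=0100 | 3Δ
t=5: Δ0=0100 Δ1=0000 | 1Δ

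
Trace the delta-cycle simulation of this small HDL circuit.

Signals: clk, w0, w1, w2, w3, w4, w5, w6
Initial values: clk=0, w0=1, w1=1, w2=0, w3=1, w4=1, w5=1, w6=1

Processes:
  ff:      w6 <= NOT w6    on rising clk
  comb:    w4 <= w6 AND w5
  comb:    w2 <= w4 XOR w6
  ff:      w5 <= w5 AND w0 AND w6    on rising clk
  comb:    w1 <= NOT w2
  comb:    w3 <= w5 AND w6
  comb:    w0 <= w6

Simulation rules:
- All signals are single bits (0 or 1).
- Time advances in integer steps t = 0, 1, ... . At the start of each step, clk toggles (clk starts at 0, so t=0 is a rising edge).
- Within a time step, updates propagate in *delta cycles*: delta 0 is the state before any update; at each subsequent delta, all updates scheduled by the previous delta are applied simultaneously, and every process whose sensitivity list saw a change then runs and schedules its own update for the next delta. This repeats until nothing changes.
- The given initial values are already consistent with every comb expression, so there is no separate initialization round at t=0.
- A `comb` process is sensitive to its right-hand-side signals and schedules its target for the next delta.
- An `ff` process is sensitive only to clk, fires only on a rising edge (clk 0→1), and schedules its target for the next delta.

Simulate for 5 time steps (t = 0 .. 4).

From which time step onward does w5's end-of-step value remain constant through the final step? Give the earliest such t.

2

t0.Δ0 clk=0 w6=1 w0=1 w3=1 w2=0 w1=1 w4=1 w5=1
t0.Δ1 clk=1 w6=1 w0=1 w3=1 w2=0 w1=1 w4=1 w5=1
t0.Δ2 clk=1 w6=0 w0=1 w3=1 w2=0 w1=1 w4=1 w5=1
t0.Δ3 clk=1 w6=0 w0=0 w3=0 w2=1 w1=1 w4=0 w5=1
t0.Δ4 clk=1 w6=0 w0=0 w3=0 w2=0 w1=0 w4=0 w5=1
t0.Δ5 clk=1 w6=0 w0=0 w3=0 w2=0 w1=1 w4=0 w5=1
t1.Δ0 clk=1 w6=0 w0=0 w3=0 w2=0 w1=1 w4=0 w5=1
t1.Δ1 clk=0 w6=0 w0=0 w3=0 w2=0 w1=1 w4=0 w5=1
t2.Δ0 clk=0 w6=0 w0=0 w3=0 w2=0 w1=1 w4=0 w5=1
t2.Δ1 clk=1 w6=0 w0=0 w3=0 w2=0 w1=1 w4=0 w5=1
t2.Δ2 clk=1 w6=1 w0=0 w3=0 w2=0 w1=1 w4=0 w5=0
t2.Δ3 clk=1 w6=1 w0=1 w3=0 w2=1 w1=1 w4=0 w5=0
t2.Δ4 clk=1 w6=1 w0=1 w3=0 w2=1 w1=0 w4=0 w5=0
t3.Δ0 clk=1 w6=1 w0=1 w3=0 w2=1 w1=0 w4=0 w5=0
t3.Δ1 clk=0 w6=1 w0=1 w3=0 w2=1 w1=0 w4=0 w5=0
t4.Δ0 clk=0 w6=1 w0=1 w3=0 w2=1 w1=0 w4=0 w5=0
t4.Δ1 clk=1 w6=1 w0=1 w3=0 w2=1 w1=0 w4=0 w5=0
t4.Δ2 clk=1 w6=0 w0=1 w3=0 w2=1 w1=0 w4=0 w5=0
t4.Δ3 clk=1 w6=0 w0=0 w3=0 w2=0 w1=0 w4=0 w5=0
t4.Δ4 clk=1 w6=0 w0=0 w3=0 w2=0 w1=1 w4=0 w5=0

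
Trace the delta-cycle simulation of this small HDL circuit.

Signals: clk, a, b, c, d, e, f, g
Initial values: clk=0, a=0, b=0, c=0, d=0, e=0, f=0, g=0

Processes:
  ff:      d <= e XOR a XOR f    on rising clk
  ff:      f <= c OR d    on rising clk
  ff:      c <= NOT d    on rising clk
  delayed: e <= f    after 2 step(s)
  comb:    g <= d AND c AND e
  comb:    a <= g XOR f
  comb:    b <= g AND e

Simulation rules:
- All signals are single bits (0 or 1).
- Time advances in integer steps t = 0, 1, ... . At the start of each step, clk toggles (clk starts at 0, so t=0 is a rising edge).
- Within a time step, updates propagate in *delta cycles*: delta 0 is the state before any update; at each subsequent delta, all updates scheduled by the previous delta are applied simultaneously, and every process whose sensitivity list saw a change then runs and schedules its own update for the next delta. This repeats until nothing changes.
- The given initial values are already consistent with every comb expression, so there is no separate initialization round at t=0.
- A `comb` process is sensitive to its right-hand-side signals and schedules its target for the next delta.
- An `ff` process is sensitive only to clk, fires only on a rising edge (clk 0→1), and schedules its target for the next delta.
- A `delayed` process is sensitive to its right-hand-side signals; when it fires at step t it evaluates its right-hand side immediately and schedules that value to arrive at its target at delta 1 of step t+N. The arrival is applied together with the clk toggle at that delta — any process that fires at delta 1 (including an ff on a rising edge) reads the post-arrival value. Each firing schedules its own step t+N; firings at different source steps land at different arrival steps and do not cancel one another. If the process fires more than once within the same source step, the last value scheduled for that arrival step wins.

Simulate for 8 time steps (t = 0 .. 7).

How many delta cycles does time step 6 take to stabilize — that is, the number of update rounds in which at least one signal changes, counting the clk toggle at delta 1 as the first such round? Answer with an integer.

[bits: d,clk,g,a,b,e,f,c]
t=0: Δ0=00000000 Δ1=01000000 Δ2=01000001 | 2Δ
t=1: Δ0=01000001 Δ1=00000001 | 1Δ
t=2: Δ0=00000001 Δ1=01000001 Δ2=01000011 Δ3=01010011 | 3Δ
t=3: Δ0=01010011 Δ1=00010011 | 1Δ
t=4: Δ0=00010011 Δ1=01010111 Δ2=11010111 Δ3=11110111 Δ4=11101111 | 4Δ
t=5: Δ0=11101111 Δ1=10101111 | 1Δ
t=6: Δ0=10101111 Δ1=11101111 Δ2=01101110 Δ3=01001110 Δ4=01010110 | 4Δ
t=7: Δ0=01010110 Δ1=00010110 | 1Δ

4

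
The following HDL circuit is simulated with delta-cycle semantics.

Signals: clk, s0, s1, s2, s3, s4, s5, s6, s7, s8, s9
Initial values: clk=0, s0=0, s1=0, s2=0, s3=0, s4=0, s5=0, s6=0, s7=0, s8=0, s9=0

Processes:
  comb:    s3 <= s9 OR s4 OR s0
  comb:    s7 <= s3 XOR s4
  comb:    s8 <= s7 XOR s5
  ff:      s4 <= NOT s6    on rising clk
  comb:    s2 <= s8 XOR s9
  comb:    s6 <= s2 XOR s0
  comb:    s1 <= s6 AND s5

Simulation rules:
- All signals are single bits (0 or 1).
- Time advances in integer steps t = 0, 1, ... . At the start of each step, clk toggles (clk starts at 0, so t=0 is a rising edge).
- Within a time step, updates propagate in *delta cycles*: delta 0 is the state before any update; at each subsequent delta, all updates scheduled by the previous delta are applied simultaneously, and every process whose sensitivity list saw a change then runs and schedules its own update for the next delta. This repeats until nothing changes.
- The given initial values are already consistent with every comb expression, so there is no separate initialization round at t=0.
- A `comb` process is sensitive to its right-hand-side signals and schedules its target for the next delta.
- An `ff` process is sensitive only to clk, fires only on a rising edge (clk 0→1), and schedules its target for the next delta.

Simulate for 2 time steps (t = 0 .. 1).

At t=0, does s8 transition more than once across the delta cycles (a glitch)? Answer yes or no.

yes

t0.Δ0 s7=0 s2=0 s4=0 s8=0 s0=0 s5=0 s3=0 s9=0 clk=0 s1=0 s6=0
t0.Δ1 s7=0 s2=0 s4=0 s8=0 s0=0 s5=0 s3=0 s9=0 clk=1 s1=0 s6=0
t0.Δ2 s7=0 s2=0 s4=1 s8=0 s0=0 s5=0 s3=0 s9=0 clk=1 s1=0 s6=0
t0.Δ3 s7=1 s2=0 s4=1 s8=0 s0=0 s5=0 s3=1 s9=0 clk=1 s1=0 s6=0
t0.Δ4 s7=0 s2=0 s4=1 s8=1 s0=0 s5=0 s3=1 s9=0 clk=1 s1=0 s6=0
t0.Δ5 s7=0 s2=1 s4=1 s8=0 s0=0 s5=0 s3=1 s9=0 clk=1 s1=0 s6=0
t0.Δ6 s7=0 s2=0 s4=1 s8=0 s0=0 s5=0 s3=1 s9=0 clk=1 s1=0 s6=1
t0.Δ7 s7=0 s2=0 s4=1 s8=0 s0=0 s5=0 s3=1 s9=0 clk=1 s1=0 s6=0
t1.Δ0 s7=0 s2=0 s4=1 s8=0 s0=0 s5=0 s3=1 s9=0 clk=1 s1=0 s6=0
t1.Δ1 s7=0 s2=0 s4=1 s8=0 s0=0 s5=0 s3=1 s9=0 clk=0 s1=0 s6=0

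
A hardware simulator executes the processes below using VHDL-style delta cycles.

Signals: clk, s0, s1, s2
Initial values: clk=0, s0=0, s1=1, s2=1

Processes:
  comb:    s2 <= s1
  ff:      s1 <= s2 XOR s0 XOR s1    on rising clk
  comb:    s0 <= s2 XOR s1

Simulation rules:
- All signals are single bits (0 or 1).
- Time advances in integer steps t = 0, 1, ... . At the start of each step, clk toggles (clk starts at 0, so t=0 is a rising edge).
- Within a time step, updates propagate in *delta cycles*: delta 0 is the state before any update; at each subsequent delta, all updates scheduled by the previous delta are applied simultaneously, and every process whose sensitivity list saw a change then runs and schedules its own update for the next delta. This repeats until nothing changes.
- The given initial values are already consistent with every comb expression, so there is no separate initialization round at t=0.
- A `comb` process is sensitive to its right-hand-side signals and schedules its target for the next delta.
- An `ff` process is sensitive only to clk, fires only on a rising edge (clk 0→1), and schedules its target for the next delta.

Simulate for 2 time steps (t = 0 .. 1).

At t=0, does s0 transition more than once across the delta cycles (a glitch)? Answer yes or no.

yes

t=0 Δ0: clk=0 s2=1 s1=1 s0=0
  Δ1: clk:0→1
  Δ2: s1:1→0
  Δ3: s2:1→0, s0:0→1
  Δ4: s0:1→0
  (4Δ to stable)
t=1 Δ0: clk=1 s2=0 s1=0 s0=0
  Δ1: clk:1→0
  (1Δ to stable)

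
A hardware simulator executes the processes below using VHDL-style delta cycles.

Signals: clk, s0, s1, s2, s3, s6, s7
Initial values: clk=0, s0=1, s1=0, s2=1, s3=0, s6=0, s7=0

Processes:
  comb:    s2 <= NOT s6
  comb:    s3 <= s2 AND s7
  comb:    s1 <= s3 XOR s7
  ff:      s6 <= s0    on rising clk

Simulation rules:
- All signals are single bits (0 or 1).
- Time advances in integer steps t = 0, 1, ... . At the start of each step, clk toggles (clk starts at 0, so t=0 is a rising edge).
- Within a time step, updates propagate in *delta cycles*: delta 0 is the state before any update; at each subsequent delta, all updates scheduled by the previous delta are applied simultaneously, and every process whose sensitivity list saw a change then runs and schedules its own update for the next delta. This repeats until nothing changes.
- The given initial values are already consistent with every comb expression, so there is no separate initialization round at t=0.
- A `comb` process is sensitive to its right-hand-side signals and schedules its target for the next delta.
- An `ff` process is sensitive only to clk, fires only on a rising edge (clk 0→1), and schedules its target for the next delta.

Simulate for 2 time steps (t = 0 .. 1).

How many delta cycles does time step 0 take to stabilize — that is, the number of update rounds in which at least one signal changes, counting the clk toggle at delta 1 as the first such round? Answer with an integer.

t0.Δ0 clk=0 s6=0 s2=1 s7=0 s1=0 s0=1 s3=0
t0.Δ1 clk=1 s6=0 s2=1 s7=0 s1=0 s0=1 s3=0
t0.Δ2 clk=1 s6=1 s2=1 s7=0 s1=0 s0=1 s3=0
t0.Δ3 clk=1 s6=1 s2=0 s7=0 s1=0 s0=1 s3=0
t1.Δ0 clk=1 s6=1 s2=0 s7=0 s1=0 s0=1 s3=0
t1.Δ1 clk=0 s6=1 s2=0 s7=0 s1=0 s0=1 s3=0

3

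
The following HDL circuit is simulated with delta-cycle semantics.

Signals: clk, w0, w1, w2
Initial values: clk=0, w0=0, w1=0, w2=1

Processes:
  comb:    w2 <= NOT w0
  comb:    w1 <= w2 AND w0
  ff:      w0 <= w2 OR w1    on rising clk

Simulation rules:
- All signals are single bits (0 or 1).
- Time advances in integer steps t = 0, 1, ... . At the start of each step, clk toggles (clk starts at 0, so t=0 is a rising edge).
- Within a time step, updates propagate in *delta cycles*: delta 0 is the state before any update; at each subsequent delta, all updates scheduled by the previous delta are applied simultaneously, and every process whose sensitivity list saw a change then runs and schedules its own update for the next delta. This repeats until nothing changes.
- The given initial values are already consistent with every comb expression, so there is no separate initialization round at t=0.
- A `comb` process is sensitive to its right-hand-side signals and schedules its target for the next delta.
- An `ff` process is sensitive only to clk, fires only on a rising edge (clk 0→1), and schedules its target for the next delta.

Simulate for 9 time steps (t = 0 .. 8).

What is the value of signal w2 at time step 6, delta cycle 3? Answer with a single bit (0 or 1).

1

t=0 Δ0: w0=0 clk=0 w2=1 w1=0
  Δ1: clk:0→1
  Δ2: w0:0→1
  Δ3: w2:1→0, w1:0→1
  Δ4: w1:1→0
  (4Δ to stable)
t=1 Δ0: w0=1 clk=1 w2=0 w1=0
  Δ1: clk:1→0
  (1Δ to stable)
t=2 Δ0: w0=1 clk=0 w2=0 w1=0
  Δ1: clk:0→1
  Δ2: w0:1→0
  Δ3: w2:0→1
  (3Δ to stable)
t=3 Δ0: w0=0 clk=1 w2=1 w1=0
  Δ1: clk:1→0
  (1Δ to stable)
t=4 Δ0: w0=0 clk=0 w2=1 w1=0
  Δ1: clk:0→1
  Δ2: w0:0→1
  Δ3: w2:1→0, w1:0→1
  Δ4: w1:1→0
  (4Δ to stable)
t=5 Δ0: w0=1 clk=1 w2=0 w1=0
  Δ1: clk:1→0
  (1Δ to stable)
t=6 Δ0: w0=1 clk=0 w2=0 w1=0
  Δ1: clk:0→1
  Δ2: w0:1→0
  Δ3: w2:0→1
  (3Δ to stable)
t=7 Δ0: w0=0 clk=1 w2=1 w1=0
  Δ1: clk:1→0
  (1Δ to stable)
t=8 Δ0: w0=0 clk=0 w2=1 w1=0
  Δ1: clk:0→1
  Δ2: w0:0→1
  Δ3: w2:1→0, w1:0→1
  Δ4: w1:1→0
  (4Δ to stable)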